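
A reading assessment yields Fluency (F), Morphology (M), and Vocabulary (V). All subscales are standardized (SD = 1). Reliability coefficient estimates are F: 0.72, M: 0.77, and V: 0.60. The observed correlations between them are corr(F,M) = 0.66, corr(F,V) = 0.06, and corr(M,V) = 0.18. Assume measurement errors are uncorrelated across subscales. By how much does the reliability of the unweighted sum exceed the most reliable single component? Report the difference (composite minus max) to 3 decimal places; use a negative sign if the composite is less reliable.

Var(sum) = 3 + 1.8 = 4.8; true-score variance = 2.09 + 1.8 = 3.89; composite reliability = 0.8104.
Max component reliability = 0.7700.
Difference = 0.8104 − 0.7700 = 0.040.

0.040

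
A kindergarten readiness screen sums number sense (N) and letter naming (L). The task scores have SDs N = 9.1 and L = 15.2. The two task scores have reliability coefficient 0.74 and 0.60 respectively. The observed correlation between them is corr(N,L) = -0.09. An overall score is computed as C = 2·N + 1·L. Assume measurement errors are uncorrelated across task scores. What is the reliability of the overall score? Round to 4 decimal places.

Var(C) = 2²·9.1² + 15.2² + 2·[2·9.1·15.2·(-0.09)] = 562.28 − 49.7952 = 512.485.
Under uncorrelated errors the observed covariances equal the true-score covariances, so only the own-variance terms attenuate.
True-score variance = [2²·9.1²·0.74 + 15.2²·0.60] − 49.7952 = 383.742 − 49.7952 = 333.946.
Reliability = 333.946 / 512.485 = 0.6516.

0.6516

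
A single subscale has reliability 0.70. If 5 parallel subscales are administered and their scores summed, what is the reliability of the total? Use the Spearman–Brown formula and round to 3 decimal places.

0.921

ρ_k = kρ / (1 + (k−1)ρ) = 5·0.70 / (1 + 4·0.70) = 3.500 / 3.800 = 0.921.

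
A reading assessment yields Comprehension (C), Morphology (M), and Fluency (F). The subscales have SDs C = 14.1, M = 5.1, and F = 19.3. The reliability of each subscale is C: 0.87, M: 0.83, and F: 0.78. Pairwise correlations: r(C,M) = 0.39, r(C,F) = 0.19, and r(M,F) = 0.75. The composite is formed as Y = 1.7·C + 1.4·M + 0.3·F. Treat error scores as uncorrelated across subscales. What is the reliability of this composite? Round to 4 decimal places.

Var(Y) = 1.7²·14.1² + 1.4²·5.1² + 0.3²·19.3² + 2·[2.38·14.1·5.1·0.39 + 0.51·14.1·19.3·0.19 + 0.42·5.1·19.3·0.75] = 659.065 + 248.243 = 907.308.
Under uncorrelated errors the observed covariances equal the true-score covariances, so only the own-variance terms attenuate.
True-score variance = [1.7²·14.1²·0.87 + 1.4²·5.1²·0.83 + 0.3²·19.3²·0.78] + 248.243 = 568.33 + 248.243 = 816.573.
Reliability = 816.573 / 907.308 = 0.9000.

0.9000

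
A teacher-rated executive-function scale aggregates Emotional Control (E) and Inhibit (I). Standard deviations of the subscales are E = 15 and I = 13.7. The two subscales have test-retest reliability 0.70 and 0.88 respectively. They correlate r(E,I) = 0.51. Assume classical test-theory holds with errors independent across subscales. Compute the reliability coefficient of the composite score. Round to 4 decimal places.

0.8553

Var(E+I) = 15² + 13.7² + 2·[15·13.7·0.51] = 412.69 + 209.61 = 622.3.
With uncorrelated errors the cross-covariances are all true-score covariance, so they carry over unchanged; only the diagonal terms shrink to ρᵢσᵢ².
True-score variance = [15²·0.70 + 13.7²·0.88] + 209.61 = 322.667 + 209.61 = 532.277.
Reliability = 532.277 / 622.3 = 0.8553.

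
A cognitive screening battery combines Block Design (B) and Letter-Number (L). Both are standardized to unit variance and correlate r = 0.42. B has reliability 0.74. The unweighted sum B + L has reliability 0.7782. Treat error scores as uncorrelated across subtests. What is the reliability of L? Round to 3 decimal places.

0.630

Var(B+L) = 2 + 2·0.42 = 2.840.
True-score variance = ρ_B + ρ_L + 2·0.42, so 0.7782 = (0.74 + ρ_L + 0.84) / 2.840.
ρ_L = 0.7782·2.840 − 0.74 − 0.84 = 0.630.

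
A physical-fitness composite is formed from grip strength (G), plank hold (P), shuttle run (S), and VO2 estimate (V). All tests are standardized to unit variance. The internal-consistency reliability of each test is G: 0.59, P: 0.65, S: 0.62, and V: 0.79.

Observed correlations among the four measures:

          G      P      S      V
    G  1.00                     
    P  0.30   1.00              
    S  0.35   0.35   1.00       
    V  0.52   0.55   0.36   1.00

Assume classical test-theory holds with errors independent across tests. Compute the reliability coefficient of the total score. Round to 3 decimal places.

Var(G+P+S+V) = 4 + 2·[0.30 + 0.35 + 0.52 + 0.35 + 0.55 + 0.36] = 4 + 4.86 = 8.86.
Because errors are independent across components, Cov(Tᵢ,Tⱼ) = Cov(Xᵢ,Xⱼ); the off-diagonal part of the true-score variance is the same as above.
True-score variance = [0.59 + 0.65 + 0.62 + 0.79] + 4.86 = 2.65 + 4.86 = 7.51.
Reliability = 7.51 / 8.86 = 0.848.

0.848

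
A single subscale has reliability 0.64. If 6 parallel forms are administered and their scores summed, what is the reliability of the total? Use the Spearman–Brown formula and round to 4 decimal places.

0.9143

ρ_k = kρ / (1 + (k−1)ρ) = 6·0.64 / (1 + 5·0.64) = 3.840 / 4.200 = 0.9143.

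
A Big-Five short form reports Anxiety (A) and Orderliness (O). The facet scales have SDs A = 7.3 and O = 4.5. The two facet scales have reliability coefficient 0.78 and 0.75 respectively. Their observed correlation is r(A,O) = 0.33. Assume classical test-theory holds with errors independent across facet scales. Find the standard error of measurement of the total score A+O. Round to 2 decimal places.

Var(total) = 73.54 + 21.681 = 95.221.
True-score variance = 56.7537 + 21.681 = 78.4347, so reliability = 0.8237.
Error variance = 95.221 − 78.4347 = 16.7863; SEM = √16.7863 = 4.10.

4.10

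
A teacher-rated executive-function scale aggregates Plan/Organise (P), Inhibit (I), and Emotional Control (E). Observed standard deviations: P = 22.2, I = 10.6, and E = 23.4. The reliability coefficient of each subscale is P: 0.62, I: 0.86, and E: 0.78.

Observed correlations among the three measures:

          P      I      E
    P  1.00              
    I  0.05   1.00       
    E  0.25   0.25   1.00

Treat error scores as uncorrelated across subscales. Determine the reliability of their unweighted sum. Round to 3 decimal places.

0.793

Var(P+I+E) = 22.2² + 10.6² + 23.4² + 2·[22.2·10.6·0.05 + 22.2·23.4·0.25 + 10.6·23.4·0.25] = 1152.76 + 407.292 = 1560.05.
With uncorrelated errors the cross-covariances are all true-score covariance, so they carry over unchanged; only the diagonal terms shrink to ρᵢσᵢ².
True-score variance = [22.2²·0.62 + 10.6²·0.86 + 23.4²·0.78] + 407.292 = 829.287 + 407.292 = 1236.58.
Reliability = 1236.58 / 1560.05 = 0.793.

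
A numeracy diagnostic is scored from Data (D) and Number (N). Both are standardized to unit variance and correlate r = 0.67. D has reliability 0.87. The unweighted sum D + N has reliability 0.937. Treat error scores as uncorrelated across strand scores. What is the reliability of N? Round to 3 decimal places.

0.920

Var(D+N) = 2 + 2·0.67 = 3.340.
True-score variance = ρ_D + ρ_N + 2·0.67, so 0.937 = (0.87 + ρ_N + 1.34) / 3.340.
ρ_N = 0.937·3.340 − 0.87 − 1.34 = 0.920.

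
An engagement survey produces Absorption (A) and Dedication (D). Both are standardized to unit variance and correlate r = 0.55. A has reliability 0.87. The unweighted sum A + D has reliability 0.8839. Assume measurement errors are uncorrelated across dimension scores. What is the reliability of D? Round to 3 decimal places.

Var(A+D) = 2 + 2·0.55 = 3.100.
True-score variance = ρ_A + ρ_D + 2·0.55, so 0.8839 = (0.87 + ρ_D + 1.10) / 3.100.
ρ_D = 0.8839·3.100 − 0.87 − 1.10 = 0.770.

0.770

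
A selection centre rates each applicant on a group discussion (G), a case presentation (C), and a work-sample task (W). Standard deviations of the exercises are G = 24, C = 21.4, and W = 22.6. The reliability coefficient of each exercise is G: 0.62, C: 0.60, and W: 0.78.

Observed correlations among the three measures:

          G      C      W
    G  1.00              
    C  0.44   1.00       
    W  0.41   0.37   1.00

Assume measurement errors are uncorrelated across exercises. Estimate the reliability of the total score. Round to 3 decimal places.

Var(G+C+W) = 24² + 21.4² + 22.6² + 2·[24·21.4·0.44 + 24·22.6·0.41 + 21.4·22.6·0.37] = 1544.72 + 1254.63 = 2799.35.
With uncorrelated errors the cross-covariances are all true-score covariance, so they carry over unchanged; only the diagonal terms shrink to ρᵢσᵢ².
True-score variance = [24²·0.62 + 21.4²·0.60 + 22.6²·0.78] + 1254.63 = 1030.29 + 1254.63 = 2284.92.
Reliability = 2284.92 / 2799.35 = 0.816.

0.816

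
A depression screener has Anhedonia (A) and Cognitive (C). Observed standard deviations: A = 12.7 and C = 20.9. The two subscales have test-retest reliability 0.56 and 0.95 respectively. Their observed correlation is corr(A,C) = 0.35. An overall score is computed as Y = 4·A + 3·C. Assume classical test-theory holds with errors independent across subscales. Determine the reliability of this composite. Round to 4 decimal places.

Var(Y) = 4²·12.7² + 3²·20.9² + 2·[12·12.7·20.9·0.35] = 6511.93 + 2229.61 = 8741.54.
Under uncorrelated errors the observed covariances equal the true-score covariances, so only the own-variance terms attenuate.
True-score variance = [4²·12.7²·0.56 + 3²·20.9²·0.95] + 2229.61 = 5179.88 + 2229.61 = 7409.5.
Reliability = 7409.5 / 8741.54 = 0.8476.

0.8476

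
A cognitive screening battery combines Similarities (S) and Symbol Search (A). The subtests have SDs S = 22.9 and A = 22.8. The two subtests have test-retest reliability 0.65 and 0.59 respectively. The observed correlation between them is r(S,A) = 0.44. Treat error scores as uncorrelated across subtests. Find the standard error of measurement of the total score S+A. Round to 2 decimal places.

19.92

Var(total) = 1044.25 + 459.466 = 1503.72.
True-score variance = 647.572 + 459.466 = 1107.04, so reliability = 0.7362.
Error variance = 1503.72 − 1107.04 = 396.678; SEM = √396.678 = 19.92.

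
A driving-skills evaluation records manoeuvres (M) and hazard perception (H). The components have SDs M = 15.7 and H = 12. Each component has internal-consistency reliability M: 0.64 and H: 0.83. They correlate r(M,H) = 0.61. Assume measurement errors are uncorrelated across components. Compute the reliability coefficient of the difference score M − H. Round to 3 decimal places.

0.295

Var(M−H) = 15.7² + 12² − 2·15.7·12·0.61 = 390.49 − 229.848 = 160.642.
Under uncorrelated errors the observed covariances equal the true-score covariances, so only the own-variance terms attenuate.
True-score variance = [15.7²·0.64 + 12²·0.83] − 229.848 = 277.274 − 229.848 = 47.4256.
Reliability = 47.4256 / 160.642 = 0.295.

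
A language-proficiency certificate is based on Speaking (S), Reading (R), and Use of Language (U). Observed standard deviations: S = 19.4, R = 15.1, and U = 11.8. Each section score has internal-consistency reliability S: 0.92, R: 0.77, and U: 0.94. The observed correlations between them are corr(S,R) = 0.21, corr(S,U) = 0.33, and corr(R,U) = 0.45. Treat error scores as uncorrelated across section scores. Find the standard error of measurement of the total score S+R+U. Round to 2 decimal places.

9.53

Var(total) = 743.61 + 434.484 = 1178.09.
True-score variance = 652.705 + 434.484 = 1087.19, so reliability = 0.9228.
Error variance = 1178.09 − 1087.19 = 90.9055; SEM = √90.9055 = 9.53.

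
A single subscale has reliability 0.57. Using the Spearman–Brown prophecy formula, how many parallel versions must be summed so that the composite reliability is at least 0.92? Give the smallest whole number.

k ≥ ρ*(1−ρ₁)/(ρ₁(1−ρ*)) = 0.92·0.43 / (0.57·0.08) = 8.675.
Smallest integer k = 9.

9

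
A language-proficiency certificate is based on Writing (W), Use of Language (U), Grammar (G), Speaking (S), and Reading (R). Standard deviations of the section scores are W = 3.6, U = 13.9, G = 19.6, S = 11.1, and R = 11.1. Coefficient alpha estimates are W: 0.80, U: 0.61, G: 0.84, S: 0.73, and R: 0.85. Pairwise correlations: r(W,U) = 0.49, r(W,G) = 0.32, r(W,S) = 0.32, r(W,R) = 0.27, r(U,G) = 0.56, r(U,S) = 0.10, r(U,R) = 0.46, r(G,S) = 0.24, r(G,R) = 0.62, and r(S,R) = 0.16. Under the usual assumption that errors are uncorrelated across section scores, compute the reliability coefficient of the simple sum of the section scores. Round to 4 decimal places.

0.8978

Var(W+U+G+S+R) = 3.6² + 13.9² + 19.6² + 11.1² + 11.1² + 2·[3.6·13.9·0.49 + 3.6·19.6·0.32 + 3.6·11.1·0.32 + 3.6·11.1·0.27 + 13.9·19.6·0.56 + 13.9·11.1·0.10 + 13.9·11.1·0.46 + 19.6·11.1·0.24 + 19.6·11.1·0.62 + 11.1·11.1·0.16] = 836.75 + 1032.92 = 1869.67.
Under uncorrelated errors the observed covariances equal the true-score covariances, so only the own-variance terms attenuate.
True-score variance = [3.6²·0.80 + 13.9²·0.61 + 19.6²·0.84 + 11.1²·0.73 + 11.1²·0.85] + 1032.92 = 645.592 + 1032.92 = 1678.51.
Reliability = 1678.51 / 1869.67 = 0.8978.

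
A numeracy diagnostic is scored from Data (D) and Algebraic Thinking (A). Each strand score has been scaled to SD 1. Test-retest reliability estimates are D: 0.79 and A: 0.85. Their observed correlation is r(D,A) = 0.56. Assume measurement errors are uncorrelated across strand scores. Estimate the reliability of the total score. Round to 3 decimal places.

0.885

Var(D+A) = 2 + 2·[0.56] = 2 + 1.12 = 3.12.
Because errors are independent across components, Cov(Tᵢ,Tⱼ) = Cov(Xᵢ,Xⱼ); the off-diagonal part of the true-score variance is the same as above.
True-score variance = [0.79 + 0.85] + 1.12 = 1.64 + 1.12 = 2.76.
Reliability = 2.76 / 3.12 = 0.885.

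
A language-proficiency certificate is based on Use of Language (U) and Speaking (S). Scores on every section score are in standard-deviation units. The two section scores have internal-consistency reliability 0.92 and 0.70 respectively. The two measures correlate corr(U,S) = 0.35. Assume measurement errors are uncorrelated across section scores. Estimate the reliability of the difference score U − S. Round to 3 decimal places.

0.708

Var(U−S) = 1 + 1 − 2·0.35 = 2 − 0.7 = 1.3.
With uncorrelated errors the cross-covariances are all true-score covariance, so they carry over unchanged; only the diagonal terms shrink to ρᵢσᵢ².
True-score variance = [0.92 + 0.70] − 0.7 = 1.62 − 0.7 = 0.92.
Reliability = 0.92 / 1.3 = 0.708.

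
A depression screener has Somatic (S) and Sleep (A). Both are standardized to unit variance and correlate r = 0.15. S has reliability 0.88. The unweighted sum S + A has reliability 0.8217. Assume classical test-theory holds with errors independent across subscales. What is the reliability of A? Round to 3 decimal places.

Var(S+A) = 2 + 2·0.15 = 2.300.
True-score variance = ρ_S + ρ_A + 2·0.15, so 0.8217 = (0.88 + ρ_A + 0.30) / 2.300.
ρ_A = 0.8217·2.300 − 0.88 − 0.30 = 0.710.

0.710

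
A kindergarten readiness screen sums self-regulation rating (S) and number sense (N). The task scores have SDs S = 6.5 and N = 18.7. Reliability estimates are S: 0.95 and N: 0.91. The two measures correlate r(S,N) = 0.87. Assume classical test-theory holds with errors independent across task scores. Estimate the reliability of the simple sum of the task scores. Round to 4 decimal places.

0.9443

Var(S+N) = 6.5² + 18.7² + 2·[6.5·18.7·0.87] = 391.94 + 211.497 = 603.437.
Under uncorrelated errors the observed covariances equal the true-score covariances, so only the own-variance terms attenuate.
True-score variance = [6.5²·0.95 + 18.7²·0.91] + 211.497 = 358.355 + 211.497 = 569.852.
Reliability = 569.852 / 603.437 = 0.9443.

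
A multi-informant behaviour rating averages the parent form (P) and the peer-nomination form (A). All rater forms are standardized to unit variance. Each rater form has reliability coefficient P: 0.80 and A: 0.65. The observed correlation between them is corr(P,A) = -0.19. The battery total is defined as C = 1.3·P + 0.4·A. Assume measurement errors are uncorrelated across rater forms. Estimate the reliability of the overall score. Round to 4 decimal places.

0.7616

Var(C) = 1.3² + 0.4² + 2·[0.52·(-0.19)] = 1.85 − 0.1976 = 1.6524.
Under uncorrelated errors the observed covariances equal the true-score covariances, so only the own-variance terms attenuate.
True-score variance = [1.3²·0.80 + 0.4²·0.65] − 0.1976 = 1.456 − 0.1976 = 1.2584.
Reliability = 1.2584 / 1.6524 = 0.7616.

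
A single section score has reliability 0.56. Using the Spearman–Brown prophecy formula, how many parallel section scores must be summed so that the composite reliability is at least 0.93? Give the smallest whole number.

11

k ≥ ρ*(1−ρ₁)/(ρ₁(1−ρ*)) = 0.93·0.44 / (0.56·0.07) = 10.439.
Smallest integer k = 11.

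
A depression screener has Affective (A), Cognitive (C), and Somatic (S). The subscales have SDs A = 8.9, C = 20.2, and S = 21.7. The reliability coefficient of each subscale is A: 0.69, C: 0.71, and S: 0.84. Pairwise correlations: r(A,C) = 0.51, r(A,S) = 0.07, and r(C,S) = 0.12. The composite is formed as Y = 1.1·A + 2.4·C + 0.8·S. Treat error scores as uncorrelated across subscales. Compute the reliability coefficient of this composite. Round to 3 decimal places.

Var(Y) = 1.1²·8.9² + 2.4²·20.2² + 0.8²·21.7² + 2·[2.64·8.9·20.2·0.51 + 0.88·8.9·21.7·0.07 + 1.92·20.2·21.7·0.12] = 2747.52 + 709.892 = 3457.42.
Under uncorrelated errors the observed covariances equal the true-score covariances, so only the own-variance terms attenuate.
True-score variance = [1.1²·8.9²·0.69 + 2.4²·20.2²·0.71 + 0.8²·21.7²·0.84] + 709.892 = 1988 + 709.892 = 2697.9.
Reliability = 2697.9 / 3457.42 = 0.780.

0.780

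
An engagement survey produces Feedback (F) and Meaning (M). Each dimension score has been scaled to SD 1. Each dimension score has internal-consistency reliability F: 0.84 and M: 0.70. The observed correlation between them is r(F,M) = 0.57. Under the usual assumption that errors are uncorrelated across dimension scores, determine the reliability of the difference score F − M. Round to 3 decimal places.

Var(F−M) = 1 + 1 − 2·0.57 = 2 − 1.14 = 0.86.
With uncorrelated errors the cross-covariances are all true-score covariance, so they carry over unchanged; only the diagonal terms shrink to ρᵢσᵢ².
True-score variance = [0.84 + 0.70] − 1.14 = 1.54 − 1.14 = 0.4.
Reliability = 0.4 / 0.86 = 0.465.

0.465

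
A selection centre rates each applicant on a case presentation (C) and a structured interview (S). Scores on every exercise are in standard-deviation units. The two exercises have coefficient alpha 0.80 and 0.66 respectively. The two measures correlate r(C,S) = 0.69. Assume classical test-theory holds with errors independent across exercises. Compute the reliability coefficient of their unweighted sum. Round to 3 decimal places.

0.840

Var(C+S) = 2 + 2·[0.69] = 2 + 1.38 = 3.38.
With uncorrelated errors the cross-covariances are all true-score covariance, so they carry over unchanged; only the diagonal terms shrink to ρᵢσᵢ².
True-score variance = [0.80 + 0.66] + 1.38 = 1.46 + 1.38 = 2.84.
Reliability = 2.84 / 3.38 = 0.840.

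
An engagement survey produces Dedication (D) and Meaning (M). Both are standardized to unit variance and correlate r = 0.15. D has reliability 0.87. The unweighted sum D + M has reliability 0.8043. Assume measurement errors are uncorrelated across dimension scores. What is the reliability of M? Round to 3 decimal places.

Var(D+M) = 2 + 2·0.15 = 2.300.
True-score variance = ρ_D + ρ_M + 2·0.15, so 0.8043 = (0.87 + ρ_M + 0.30) / 2.300.
ρ_M = 0.8043·2.300 − 0.87 − 0.30 = 0.680.

0.680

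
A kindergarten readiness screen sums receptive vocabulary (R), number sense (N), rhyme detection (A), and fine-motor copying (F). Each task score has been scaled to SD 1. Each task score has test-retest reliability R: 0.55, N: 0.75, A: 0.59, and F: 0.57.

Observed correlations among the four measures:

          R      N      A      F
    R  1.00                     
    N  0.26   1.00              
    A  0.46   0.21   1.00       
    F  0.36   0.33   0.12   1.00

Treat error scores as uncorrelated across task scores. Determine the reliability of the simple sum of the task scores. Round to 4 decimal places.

0.7941

Var(R+N+A+F) = 4 + 2·[0.26 + 0.46 + 0.36 + 0.21 + 0.33 + 0.12] = 4 + 3.48 = 7.48.
Under uncorrelated errors the observed covariances equal the true-score covariances, so only the own-variance terms attenuate.
True-score variance = [0.55 + 0.75 + 0.59 + 0.57] + 3.48 = 2.46 + 3.48 = 5.94.
Reliability = 5.94 / 7.48 = 0.7941.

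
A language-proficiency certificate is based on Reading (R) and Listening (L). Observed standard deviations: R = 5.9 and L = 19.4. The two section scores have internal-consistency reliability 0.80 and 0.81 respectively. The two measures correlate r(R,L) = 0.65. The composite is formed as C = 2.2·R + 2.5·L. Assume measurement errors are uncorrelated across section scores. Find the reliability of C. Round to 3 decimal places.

Var(C) = 2.2²·5.9² + 2.5²·19.4² + 2·[5.5·5.9·19.4·0.65] = 2520.73 + 818.389 = 3339.12.
Under uncorrelated errors the observed covariances equal the true-score covariances, so only the own-variance terms attenuate.
True-score variance = [2.2²·5.9²·0.80 + 2.5²·19.4²·0.81] + 818.389 = 2040.11 + 818.389 = 2858.5.
Reliability = 2858.5 / 3339.12 = 0.856.

0.856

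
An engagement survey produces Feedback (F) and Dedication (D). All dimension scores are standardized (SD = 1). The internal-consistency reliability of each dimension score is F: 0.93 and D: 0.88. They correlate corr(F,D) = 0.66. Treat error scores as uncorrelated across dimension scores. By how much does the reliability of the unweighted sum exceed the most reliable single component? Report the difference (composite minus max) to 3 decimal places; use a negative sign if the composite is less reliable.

0.013

Var(sum) = 2 + 1.32 = 3.32; true-score variance = 1.81 + 1.32 = 3.13; composite reliability = 0.9428.
Max component reliability = 0.9300.
Difference = 0.9428 − 0.9300 = 0.013.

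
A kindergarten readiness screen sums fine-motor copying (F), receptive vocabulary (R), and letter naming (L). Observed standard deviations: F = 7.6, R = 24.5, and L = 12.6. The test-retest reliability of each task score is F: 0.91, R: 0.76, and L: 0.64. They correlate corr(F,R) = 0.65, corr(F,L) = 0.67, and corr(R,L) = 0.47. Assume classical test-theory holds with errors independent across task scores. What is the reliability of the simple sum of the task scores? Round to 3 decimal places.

Var(F+R+L) = 7.6² + 24.5² + 12.6² + 2·[7.6·24.5·0.65 + 7.6·12.6·0.67 + 24.5·12.6·0.47] = 816.77 + 660.556 = 1477.33.
Because errors are independent across components, Cov(Tᵢ,Tⱼ) = Cov(Xᵢ,Xⱼ); the off-diagonal part of the true-score variance is the same as above.
True-score variance = [7.6²·0.91 + 24.5²·0.76 + 12.6²·0.64] + 660.556 = 610.358 + 660.556 = 1270.91.
Reliability = 1270.91 / 1477.33 = 0.860.

0.860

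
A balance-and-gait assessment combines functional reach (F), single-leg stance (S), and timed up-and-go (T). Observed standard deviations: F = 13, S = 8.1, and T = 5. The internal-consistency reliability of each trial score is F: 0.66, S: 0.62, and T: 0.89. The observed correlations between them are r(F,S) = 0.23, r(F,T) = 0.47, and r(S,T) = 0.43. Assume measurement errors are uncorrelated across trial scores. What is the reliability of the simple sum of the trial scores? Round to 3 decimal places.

0.789

Var(F+S+T) = 13² + 8.1² + 5² + 2·[13·8.1·0.23 + 13·5·0.47 + 8.1·5·0.43] = 259.61 + 144.368 = 403.978.
With uncorrelated errors the cross-covariances are all true-score covariance, so they carry over unchanged; only the diagonal terms shrink to ρᵢσᵢ².
True-score variance = [13²·0.66 + 8.1²·0.62 + 5²·0.89] + 144.368 = 174.468 + 144.368 = 318.836.
Reliability = 318.836 / 403.978 = 0.789.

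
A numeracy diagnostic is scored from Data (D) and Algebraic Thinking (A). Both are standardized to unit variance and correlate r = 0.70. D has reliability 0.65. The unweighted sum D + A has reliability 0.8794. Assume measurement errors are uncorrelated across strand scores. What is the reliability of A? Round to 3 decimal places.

Var(D+A) = 2 + 2·0.70 = 3.400.
True-score variance = ρ_D + ρ_A + 2·0.70, so 0.8794 = (0.65 + ρ_A + 1.40) / 3.400.
ρ_A = 0.8794·3.400 − 0.65 − 1.40 = 0.940.

0.940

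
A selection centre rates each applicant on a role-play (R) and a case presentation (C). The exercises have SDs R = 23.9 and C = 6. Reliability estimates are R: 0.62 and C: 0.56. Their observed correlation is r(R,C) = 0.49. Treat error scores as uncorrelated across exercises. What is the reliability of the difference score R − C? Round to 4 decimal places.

Var(R−C) = 23.9² + 6² − 2·23.9·6·0.49 = 607.21 − 140.532 = 466.678.
With uncorrelated errors the cross-covariances are all true-score covariance, so they carry over unchanged; only the diagonal terms shrink to ρᵢσᵢ².
True-score variance = [23.9²·0.62 + 6²·0.56] − 140.532 = 374.31 − 140.532 = 233.778.
Reliability = 233.778 / 466.678 = 0.5009.

0.5009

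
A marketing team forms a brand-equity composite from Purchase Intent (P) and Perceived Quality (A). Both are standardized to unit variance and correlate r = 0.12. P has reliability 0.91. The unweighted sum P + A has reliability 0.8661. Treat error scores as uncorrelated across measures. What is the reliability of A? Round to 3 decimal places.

Var(P+A) = 2 + 2·0.12 = 2.240.
True-score variance = ρ_P + ρ_A + 2·0.12, so 0.8661 = (0.91 + ρ_A + 0.24) / 2.240.
ρ_A = 0.8661·2.240 − 0.91 − 0.24 = 0.790.

0.790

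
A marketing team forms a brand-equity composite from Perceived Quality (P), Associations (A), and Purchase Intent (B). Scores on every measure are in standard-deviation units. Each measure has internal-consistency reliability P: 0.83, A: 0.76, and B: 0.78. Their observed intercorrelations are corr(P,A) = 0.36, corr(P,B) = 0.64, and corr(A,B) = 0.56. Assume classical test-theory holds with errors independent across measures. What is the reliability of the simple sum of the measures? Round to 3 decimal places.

0.897

Var(P+A+B) = 3 + 2·[0.36 + 0.64 + 0.56] = 3 + 3.12 = 6.12.
Under uncorrelated errors the observed covariances equal the true-score covariances, so only the own-variance terms attenuate.
True-score variance = [0.83 + 0.76 + 0.78] + 3.12 = 2.37 + 3.12 = 5.49.
Reliability = 5.49 / 6.12 = 0.897.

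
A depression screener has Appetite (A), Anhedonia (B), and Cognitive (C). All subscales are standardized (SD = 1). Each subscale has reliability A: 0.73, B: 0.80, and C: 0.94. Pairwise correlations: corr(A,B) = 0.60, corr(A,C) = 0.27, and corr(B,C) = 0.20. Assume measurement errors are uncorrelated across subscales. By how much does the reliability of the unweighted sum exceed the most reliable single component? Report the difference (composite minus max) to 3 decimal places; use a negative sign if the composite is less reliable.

-0.043

Var(sum) = 3 + 2.14 = 5.14; true-score variance = 2.47 + 2.14 = 4.61; composite reliability = 0.8969.
Max component reliability = 0.9400.
Difference = 0.8969 − 0.9400 = -0.043.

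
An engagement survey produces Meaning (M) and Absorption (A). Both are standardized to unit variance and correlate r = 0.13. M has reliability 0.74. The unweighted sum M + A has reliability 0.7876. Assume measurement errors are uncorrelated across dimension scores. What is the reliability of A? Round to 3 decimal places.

Var(M+A) = 2 + 2·0.13 = 2.260.
True-score variance = ρ_M + ρ_A + 2·0.13, so 0.7876 = (0.74 + ρ_A + 0.26) / 2.260.
ρ_A = 0.7876·2.260 − 0.74 − 0.26 = 0.780.

0.780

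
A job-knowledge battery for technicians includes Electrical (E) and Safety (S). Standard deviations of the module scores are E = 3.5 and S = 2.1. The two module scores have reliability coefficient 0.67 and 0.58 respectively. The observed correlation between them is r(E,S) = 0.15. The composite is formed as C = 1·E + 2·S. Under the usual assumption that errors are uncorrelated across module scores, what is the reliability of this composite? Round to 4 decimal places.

Var(C) = 3.5² + 2²·2.1² + 2·[2·3.5·2.1·0.15] = 29.89 + 4.41 = 34.3.
Under uncorrelated errors the observed covariances equal the true-score covariances, so only the own-variance terms attenuate.
True-score variance = [3.5²·0.67 + 2²·2.1²·0.58] + 4.41 = 18.4387 + 4.41 = 22.8487.
Reliability = 22.8487 / 34.3 = 0.6661.

0.6661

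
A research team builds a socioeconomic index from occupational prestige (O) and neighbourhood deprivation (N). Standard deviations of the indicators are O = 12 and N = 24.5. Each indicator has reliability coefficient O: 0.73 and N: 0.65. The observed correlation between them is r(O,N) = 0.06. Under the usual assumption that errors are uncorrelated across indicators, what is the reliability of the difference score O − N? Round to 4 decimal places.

Var(O−N) = 12² + 24.5² − 2·12·24.5·0.06 = 744.25 − 35.28 = 708.97.
Under uncorrelated errors the observed covariances equal the true-score covariances, so only the own-variance terms attenuate.
True-score variance = [12²·0.73 + 24.5²·0.65] − 35.28 = 495.283 − 35.28 = 460.003.
Reliability = 460.003 / 708.97 = 0.6488.

0.6488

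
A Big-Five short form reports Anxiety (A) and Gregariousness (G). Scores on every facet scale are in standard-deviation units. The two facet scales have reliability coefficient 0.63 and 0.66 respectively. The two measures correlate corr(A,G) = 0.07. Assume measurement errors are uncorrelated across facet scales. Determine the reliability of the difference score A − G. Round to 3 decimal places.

Var(A−G) = 1 + 1 − 2·0.07 = 2 − 0.14 = 1.86.
With uncorrelated errors the cross-covariances are all true-score covariance, so they carry over unchanged; only the diagonal terms shrink to ρᵢσᵢ².
True-score variance = [0.63 + 0.66] − 0.14 = 1.29 − 0.14 = 1.15.
Reliability = 1.15 / 1.86 = 0.618.

0.618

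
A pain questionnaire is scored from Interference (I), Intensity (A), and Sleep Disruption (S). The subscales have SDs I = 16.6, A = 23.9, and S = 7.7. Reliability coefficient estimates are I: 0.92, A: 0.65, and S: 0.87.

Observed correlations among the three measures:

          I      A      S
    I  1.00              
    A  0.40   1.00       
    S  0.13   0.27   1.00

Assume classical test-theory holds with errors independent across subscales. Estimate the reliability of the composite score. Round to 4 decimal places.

0.8306

Var(I+A+S) = 16.6² + 23.9² + 7.7² + 2·[16.6·23.9·0.40 + 16.6·7.7·0.13 + 23.9·7.7·0.27] = 906.06 + 450.001 = 1356.06.
Under uncorrelated errors the observed covariances equal the true-score covariances, so only the own-variance terms attenuate.
True-score variance = [16.6²·0.92 + 23.9²·0.65 + 7.7²·0.87] + 450.001 = 676.384 + 450.001 = 1126.39.
Reliability = 1126.39 / 1356.06 = 0.8306.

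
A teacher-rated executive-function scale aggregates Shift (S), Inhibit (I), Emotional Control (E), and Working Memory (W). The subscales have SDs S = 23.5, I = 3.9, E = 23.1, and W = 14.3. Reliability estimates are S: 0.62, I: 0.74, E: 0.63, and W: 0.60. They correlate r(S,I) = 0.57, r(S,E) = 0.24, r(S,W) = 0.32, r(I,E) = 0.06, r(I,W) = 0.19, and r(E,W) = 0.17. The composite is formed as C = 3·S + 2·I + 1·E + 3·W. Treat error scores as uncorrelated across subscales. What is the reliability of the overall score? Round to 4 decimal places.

0.7474

Var(C) = 3²·23.5² + 2²·3.9² + 23.1² + 3²·14.3² + 2·[6·23.5·3.9·0.57 + 3·23.5·23.1·0.24 + 9·23.5·14.3·0.32 + 2·3.9·23.1·0.06 + 6·3.9·14.3·0.19 + 3·23.1·14.3·0.17] = 7405.11 + 3829.95 = 11235.1.
With uncorrelated errors the cross-covariances are all true-score covariance, so they carry over unchanged; only the diagonal terms shrink to ρᵢσᵢ².
True-score variance = [3²·23.5²·0.62 + 2²·3.9²·0.74 + 23.1²·0.63 + 3²·14.3²·0.60] + 3829.95 = 4567 + 3829.95 = 8396.95.
Reliability = 8396.95 / 11235.1 = 0.7474.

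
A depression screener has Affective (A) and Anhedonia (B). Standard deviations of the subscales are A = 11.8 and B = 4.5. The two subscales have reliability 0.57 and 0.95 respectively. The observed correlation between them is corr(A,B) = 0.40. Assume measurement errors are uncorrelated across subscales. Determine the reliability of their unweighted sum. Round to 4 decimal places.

Var(A+B) = 11.8² + 4.5² + 2·[11.8·4.5·0.40] = 159.49 + 42.48 = 201.97.
Because errors are independent across components, Cov(Tᵢ,Tⱼ) = Cov(Xᵢ,Xⱼ); the off-diagonal part of the true-score variance is the same as above.
True-score variance = [11.8²·0.57 + 4.5²·0.95] + 42.48 = 98.6043 + 42.48 = 141.084.
Reliability = 141.084 / 201.97 = 0.6985.

0.6985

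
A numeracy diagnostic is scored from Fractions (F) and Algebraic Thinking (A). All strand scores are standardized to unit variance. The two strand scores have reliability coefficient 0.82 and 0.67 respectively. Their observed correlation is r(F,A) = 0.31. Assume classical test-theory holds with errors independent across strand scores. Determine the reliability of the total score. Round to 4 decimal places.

Var(F+A) = 2 + 2·[0.31] = 2 + 0.62 = 2.62.
With uncorrelated errors the cross-covariances are all true-score covariance, so they carry over unchanged; only the diagonal terms shrink to ρᵢσᵢ².
True-score variance = [0.82 + 0.67] + 0.62 = 1.49 + 0.62 = 2.11.
Reliability = 2.11 / 2.62 = 0.8053.

0.8053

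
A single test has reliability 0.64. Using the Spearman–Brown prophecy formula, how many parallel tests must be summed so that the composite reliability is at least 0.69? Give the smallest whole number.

2

k ≥ ρ*(1−ρ₁)/(ρ₁(1−ρ*)) = 0.69·0.36 / (0.64·0.31) = 1.252.
Smallest integer k = 2.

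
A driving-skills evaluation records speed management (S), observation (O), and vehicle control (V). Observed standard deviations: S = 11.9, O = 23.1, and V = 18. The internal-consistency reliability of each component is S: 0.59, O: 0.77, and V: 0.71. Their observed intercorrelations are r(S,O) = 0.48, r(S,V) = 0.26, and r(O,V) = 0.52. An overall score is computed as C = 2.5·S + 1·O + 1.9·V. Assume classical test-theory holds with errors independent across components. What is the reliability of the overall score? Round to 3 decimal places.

0.821

Var(C) = 2.5²·11.9² + 23.1² + 1.9²·18² + 2·[2.5·11.9·23.1·0.48 + 4.75·11.9·18·0.26 + 1.9·23.1·18·0.52] = 2588.31 + 2010.43 = 4598.74.
Because errors are independent across components, Cov(Tᵢ,Tⱼ) = Cov(Xᵢ,Xⱼ); the off-diagonal part of the true-score variance is the same as above.
True-score variance = [2.5²·11.9²·0.59 + 23.1²·0.77 + 1.9²·18²·0.71] + 2010.43 = 1763.51 + 2010.43 = 3773.94.
Reliability = 3773.94 / 4598.74 = 0.821.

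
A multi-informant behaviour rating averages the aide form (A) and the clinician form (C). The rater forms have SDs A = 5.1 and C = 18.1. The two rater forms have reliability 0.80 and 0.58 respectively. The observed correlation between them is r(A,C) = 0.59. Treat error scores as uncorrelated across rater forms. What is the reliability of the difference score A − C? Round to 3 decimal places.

0.416

Var(A−C) = 5.1² + 18.1² − 2·5.1·18.1·0.59 = 353.62 − 108.926 = 244.694.
Because errors are independent across components, Cov(Tᵢ,Tⱼ) = Cov(Xᵢ,Xⱼ); the off-diagonal part of the true-score variance is the same as above.
True-score variance = [5.1²·0.80 + 18.1²·0.58] − 108.926 = 210.822 − 108.926 = 101.896.
Reliability = 101.896 / 244.694 = 0.416.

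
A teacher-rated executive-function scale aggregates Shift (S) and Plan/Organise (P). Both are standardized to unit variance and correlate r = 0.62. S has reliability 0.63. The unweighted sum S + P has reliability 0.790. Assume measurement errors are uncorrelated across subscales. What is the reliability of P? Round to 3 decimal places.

Var(S+P) = 2 + 2·0.62 = 3.240.
True-score variance = ρ_S + ρ_P + 2·0.62, so 0.790 = (0.63 + ρ_P + 1.24) / 3.240.
ρ_P = 0.790·3.240 − 0.63 − 1.24 = 0.690.

0.690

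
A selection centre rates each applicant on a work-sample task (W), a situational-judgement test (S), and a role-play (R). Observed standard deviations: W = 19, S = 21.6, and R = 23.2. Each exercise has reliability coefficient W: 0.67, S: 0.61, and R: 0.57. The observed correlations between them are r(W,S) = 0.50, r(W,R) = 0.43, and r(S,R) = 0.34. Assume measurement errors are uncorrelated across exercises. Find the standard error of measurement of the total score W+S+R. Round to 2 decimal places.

23.08

Var(total) = 1365.8 + 1130.25 = 2496.05.
True-score variance = 833.268 + 1130.25 = 1963.52, so reliability = 0.7867.
Error variance = 2496.05 − 1963.52 = 532.532; SEM = √532.532 = 23.08.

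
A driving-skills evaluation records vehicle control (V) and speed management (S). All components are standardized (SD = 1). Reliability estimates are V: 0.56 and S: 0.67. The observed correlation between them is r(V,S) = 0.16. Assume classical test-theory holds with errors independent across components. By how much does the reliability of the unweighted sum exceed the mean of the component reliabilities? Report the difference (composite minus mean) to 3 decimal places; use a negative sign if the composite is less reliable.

Var(sum) = 2 + 0.32 = 2.32; true-score variance = 1.23 + 0.32 = 1.55; composite reliability = 0.6681.
Mean component reliability = 0.6150.
Difference = 0.6681 − 0.6150 = 0.053.

0.053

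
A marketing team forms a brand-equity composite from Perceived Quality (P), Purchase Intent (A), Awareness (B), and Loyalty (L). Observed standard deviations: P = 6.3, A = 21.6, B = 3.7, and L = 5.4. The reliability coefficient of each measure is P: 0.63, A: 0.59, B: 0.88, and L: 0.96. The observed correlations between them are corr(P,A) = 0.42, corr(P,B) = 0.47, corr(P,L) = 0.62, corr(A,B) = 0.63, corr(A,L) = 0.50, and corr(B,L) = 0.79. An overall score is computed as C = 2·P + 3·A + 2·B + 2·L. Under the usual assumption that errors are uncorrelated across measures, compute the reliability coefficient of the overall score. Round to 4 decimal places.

Var(C) = 2²·6.3² + 3²·21.6² + 2²·3.7² + 2²·5.4² + 2·[6·6.3·21.6·0.42 + 4·6.3·3.7·0.47 + 4·6.3·5.4·0.62 + 6·21.6·3.7·0.63 + 6·21.6·5.4·0.50 + 4·3.7·5.4·0.79] = 4529.2 + 2372.54 = 6901.74.
Under uncorrelated errors the observed covariances equal the true-score covariances, so only the own-variance terms attenuate.
True-score variance = [2²·6.3²·0.63 + 3²·21.6²·0.59 + 2²·3.7²·0.88 + 2²·5.4²·0.96] + 2372.54 = 2737.62 + 2372.54 = 5110.15.
Reliability = 5110.15 / 6901.74 = 0.7404.

0.7404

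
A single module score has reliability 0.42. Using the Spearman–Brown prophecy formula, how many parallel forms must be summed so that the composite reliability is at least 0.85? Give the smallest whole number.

k ≥ ρ*(1−ρ₁)/(ρ₁(1−ρ*)) = 0.85·0.58 / (0.42·0.15) = 7.825.
Smallest integer k = 8.

8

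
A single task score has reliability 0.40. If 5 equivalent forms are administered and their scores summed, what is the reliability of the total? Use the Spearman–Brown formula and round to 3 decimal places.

0.769

ρ_k = kρ / (1 + (k−1)ρ) = 5·0.40 / (1 + 4·0.40) = 2.000 / 2.600 = 0.769.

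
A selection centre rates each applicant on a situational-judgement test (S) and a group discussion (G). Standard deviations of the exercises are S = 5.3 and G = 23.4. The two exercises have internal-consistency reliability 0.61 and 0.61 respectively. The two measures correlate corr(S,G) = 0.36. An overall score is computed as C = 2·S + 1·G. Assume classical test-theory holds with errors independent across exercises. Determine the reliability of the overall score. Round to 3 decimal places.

Var(C) = 2²·5.3² + 23.4² + 2·[2·5.3·23.4·0.36] = 659.92 + 178.589 = 838.509.
Under uncorrelated errors the observed covariances equal the true-score covariances, so only the own-variance terms attenuate.
True-score variance = [2²·5.3²·0.61 + 23.4²·0.61] + 178.589 = 402.551 + 178.589 = 581.14.
Reliability = 581.14 / 838.509 = 0.693.

0.693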